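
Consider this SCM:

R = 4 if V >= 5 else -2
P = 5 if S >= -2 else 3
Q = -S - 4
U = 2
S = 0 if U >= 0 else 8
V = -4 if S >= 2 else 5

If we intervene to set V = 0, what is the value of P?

do(V=0) replaces the equation V = -4 if S >= 2 else 5 with the constant V = 0.
P is not downstream of the intervention, so its value is determined by the original equations.
S = 0 if U >= 0 else 8  [with U=2]  = 0
P = 5 if S >= -2 else 3  [with S=0]  = 5

5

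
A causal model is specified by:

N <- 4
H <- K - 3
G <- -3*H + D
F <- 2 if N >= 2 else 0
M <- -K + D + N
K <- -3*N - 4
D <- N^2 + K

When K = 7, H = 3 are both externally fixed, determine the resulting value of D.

23

The joint intervention fixes K = 7, H = 3, removing each variable's own equation.
D = N^2 + K  [with N=4, K=7]  = 23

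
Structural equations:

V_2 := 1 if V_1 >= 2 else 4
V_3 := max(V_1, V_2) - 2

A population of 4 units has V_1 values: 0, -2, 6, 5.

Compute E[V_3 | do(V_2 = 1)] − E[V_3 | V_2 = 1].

-2.25

Under do(V_2=1), V_2's equation is replaced by V_2=1 for every unit. Per-unit V_3: -1, -1, 4, 3. Mean = 1.25.
Conditioning on V_2=1 selects the 2 unit(s) with V_1 ∈ {6, 5}. Their V_3 values: 4, 3. Mean = 3.5.
Difference = 1.25 − 3.5 = -2.25.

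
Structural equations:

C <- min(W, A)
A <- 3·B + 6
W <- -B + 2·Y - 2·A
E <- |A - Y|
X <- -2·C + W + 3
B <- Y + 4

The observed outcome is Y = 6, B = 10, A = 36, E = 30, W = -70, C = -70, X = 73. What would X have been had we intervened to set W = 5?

-2

Under do(W=5), the mechanism W <- -B + 2·Y - 2·A is discarded; W is fixed at 5.
B = Y + 4  [with Y=6]  = 10
A = 3·B + 6  [with B=10]  = 36
C = min(W, A)  [with W=5, A=36]  = 5
X = -2·C + W + 3  [with C=5, W=5]  = -2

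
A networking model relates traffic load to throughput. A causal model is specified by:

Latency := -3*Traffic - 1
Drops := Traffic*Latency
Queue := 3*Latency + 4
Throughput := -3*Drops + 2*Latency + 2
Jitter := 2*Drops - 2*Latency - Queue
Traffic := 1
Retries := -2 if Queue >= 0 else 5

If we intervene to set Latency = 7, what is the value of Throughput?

-5

Under do(Latency=7), the mechanism Latency := -3*Traffic - 1 is discarded; Latency is fixed at 7.
Drops = Traffic*Latency  [with Traffic=1, Latency=7]  = 7
Throughput = -3*Drops + 2*Latency + 2  [with Drops=7, Latency=7]  = -5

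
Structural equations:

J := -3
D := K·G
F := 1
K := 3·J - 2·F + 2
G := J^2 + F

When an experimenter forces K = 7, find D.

Intervening sets K = 7 and removes its equation (K := 3·J - 2·F + 2).
G = J^2 + F  [with J=-3, F=1]  = 10
D = K·G  [with K=7, G=10]  = 70

70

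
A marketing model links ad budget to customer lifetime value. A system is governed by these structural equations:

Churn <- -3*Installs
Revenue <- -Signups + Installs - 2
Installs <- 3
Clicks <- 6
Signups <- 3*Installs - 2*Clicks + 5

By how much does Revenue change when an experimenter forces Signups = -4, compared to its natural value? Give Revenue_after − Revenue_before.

do(Signups=-4) replaces the equation Signups <- 3*Installs - 2*Clicks + 5 with the constant Signups = -4.
Revenue = -Signups + Installs - 2  [with Signups=-4, Installs=3]  = 5
Without intervention: Signups = 3*Installs - 2*Clicks + 5  [with Installs=3, Clicks=6]  = 2; Revenue = -Signups + Installs - 2  [with Signups=2, Installs=3]  = -1.
Change = 5 − (-1) = 6.

6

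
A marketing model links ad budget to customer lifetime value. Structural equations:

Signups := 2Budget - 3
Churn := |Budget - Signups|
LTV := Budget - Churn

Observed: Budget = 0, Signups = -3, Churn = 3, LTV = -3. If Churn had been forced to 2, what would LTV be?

-2

The intervention breaks the incoming arrows to Churn: Churn := |Budget - Signups| no longer applies, and Churn = 2.
LTV = Budget - Churn  [with Budget=0, Churn=2]  = -2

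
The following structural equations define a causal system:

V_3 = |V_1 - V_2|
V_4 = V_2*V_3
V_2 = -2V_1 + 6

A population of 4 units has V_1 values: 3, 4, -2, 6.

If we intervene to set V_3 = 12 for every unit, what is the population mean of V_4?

Every unit gets V_3=12 under the intervention. V_4 values become 0, -24, 120, -72; E[V_4|do(V_3=12)] = 6.

6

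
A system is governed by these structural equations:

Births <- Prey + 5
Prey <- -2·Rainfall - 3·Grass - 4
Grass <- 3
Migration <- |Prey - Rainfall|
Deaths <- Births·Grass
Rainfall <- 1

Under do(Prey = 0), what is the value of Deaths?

do(Prey=0) replaces the equation Prey <- -2·Rainfall - 3·Grass - 4 with the constant Prey = 0.
Births = Prey + 5  [with Prey=0]  = 5
Deaths = Births·Grass  [with Births=5, Grass=3]  = 15

15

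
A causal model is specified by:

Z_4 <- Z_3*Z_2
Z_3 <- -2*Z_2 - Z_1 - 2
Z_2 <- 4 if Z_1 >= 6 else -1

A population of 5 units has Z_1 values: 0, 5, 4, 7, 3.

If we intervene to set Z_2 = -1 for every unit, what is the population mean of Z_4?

The intervention sets Z_2=-1 in all 5 units regardless of Z_1. Recomputing Z_4 per unit gives 0, 5, 4, 7, 3; average 3.8.

3.8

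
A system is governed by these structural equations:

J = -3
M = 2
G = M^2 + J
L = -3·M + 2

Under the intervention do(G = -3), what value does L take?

Under do(G=-3), the mechanism G = M^2 + J is discarded; G is fixed at -3.
Since L is not a descendant of the intervened variable, it is unaffected.
L = -3·M + 2  [with M=2]  = -4

-4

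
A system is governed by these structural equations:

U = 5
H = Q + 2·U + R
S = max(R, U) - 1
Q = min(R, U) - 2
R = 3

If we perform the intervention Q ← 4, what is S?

do(Q=4) replaces the equation Q = min(R, U) - 2 with the constant Q = 4.
S is not downstream of the intervention, so its value is determined by the original equations.
S = max(R, U) - 1  [with R=3, U=5]  = 4

4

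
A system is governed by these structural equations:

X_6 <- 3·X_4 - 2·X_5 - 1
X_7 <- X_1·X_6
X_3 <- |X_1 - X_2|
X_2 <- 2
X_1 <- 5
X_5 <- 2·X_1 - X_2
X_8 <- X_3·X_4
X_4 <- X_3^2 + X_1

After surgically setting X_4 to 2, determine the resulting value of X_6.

-11

Under do(X_4=2), the mechanism X_4 <- X_3^2 + X_1 is discarded; X_4 is fixed at 2.
X_5 = 2·X_1 - X_2  [with X_1=5, X_2=2]  = 8
X_6 = 3·X_4 - 2·X_5 - 1  [with X_4=2, X_5=8]  = -11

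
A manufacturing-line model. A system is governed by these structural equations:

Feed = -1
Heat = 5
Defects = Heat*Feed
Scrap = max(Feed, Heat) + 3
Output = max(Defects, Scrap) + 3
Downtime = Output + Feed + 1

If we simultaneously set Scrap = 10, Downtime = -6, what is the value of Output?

13

Setting Scrap = 10, Downtime = -6 by intervention discards those variables' equations.
Defects = Heat*Feed  [with Heat=5, Feed=-1]  = -5
Output = max(Defects, Scrap) + 3  [with Defects=-5, Scrap=10]  = 13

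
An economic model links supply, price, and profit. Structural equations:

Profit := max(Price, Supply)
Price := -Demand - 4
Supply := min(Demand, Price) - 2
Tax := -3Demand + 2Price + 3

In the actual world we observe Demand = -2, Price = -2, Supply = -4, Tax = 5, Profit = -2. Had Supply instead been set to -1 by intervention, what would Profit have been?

-1

do(Supply=-1) replaces the equation Supply := min(Demand, Price) - 2 with the constant Supply = -1.
Price = -Demand - 4  [with Demand=-2]  = -2
Profit = max(Price, Supply)  [with Price=-2, Supply=-1]  = -1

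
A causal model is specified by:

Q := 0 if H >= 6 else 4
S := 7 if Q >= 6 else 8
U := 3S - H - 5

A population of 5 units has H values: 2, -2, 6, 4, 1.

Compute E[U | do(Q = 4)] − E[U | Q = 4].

-0.95

Every unit gets Q=4 under the intervention. U values become 17, 21, 13, 15, 18; E[U|do(Q=4)] = 16.8.
Conditioning on Q=4 selects the 4 unit(s) with H ∈ {2, -2, 4, 1}. Their U values: 17, 21, 15, 18. Mean = 17.75.
Difference = 16.8 − 17.75 = -0.95.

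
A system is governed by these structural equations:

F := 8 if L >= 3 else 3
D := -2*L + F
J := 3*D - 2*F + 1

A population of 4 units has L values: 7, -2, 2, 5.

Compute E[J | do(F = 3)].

-14

Under do(F=3), F's equation is replaced by F=3 for every unit. Per-unit J: -38, 16, -8, -26. Mean = -14.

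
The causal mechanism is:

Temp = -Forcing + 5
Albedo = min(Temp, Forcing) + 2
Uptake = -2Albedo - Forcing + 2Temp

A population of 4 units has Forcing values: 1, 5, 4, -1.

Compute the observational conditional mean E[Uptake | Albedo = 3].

-3.5

Conditioning on Albedo=3 selects the 2 unit(s) with Forcing ∈ {1, 4}. Their Uptake values: 1, -8. Mean = -3.5.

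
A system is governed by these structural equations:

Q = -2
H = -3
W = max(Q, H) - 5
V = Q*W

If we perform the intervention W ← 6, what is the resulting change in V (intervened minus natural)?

The intervention breaks the incoming arrows to W: W = max(Q, H) - 5 no longer applies, and W = 6.
V = Q*W  [with Q=-2, W=6]  = -12
Without intervention: W = max(Q, H) - 5  [with Q=-2, H=-3]  = -7; V = Q*W  [with Q=-2, W=-7]  = 14.
Change = -12 − 14 = -26.

-26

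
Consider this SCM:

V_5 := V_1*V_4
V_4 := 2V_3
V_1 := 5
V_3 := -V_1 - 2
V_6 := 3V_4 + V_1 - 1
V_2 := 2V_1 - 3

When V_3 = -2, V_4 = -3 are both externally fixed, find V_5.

Setting V_3 = -2, V_4 = -3 by intervention discards those variables' equations.
V_5 = V_1*V_4  [with V_1=5, V_4=-3]  = -15

-15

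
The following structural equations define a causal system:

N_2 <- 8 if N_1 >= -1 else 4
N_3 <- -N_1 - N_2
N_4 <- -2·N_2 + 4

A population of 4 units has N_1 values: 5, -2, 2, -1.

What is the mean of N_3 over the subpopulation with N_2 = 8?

-10

Observing N_2=8 restricts to units where N_2's equation naturally yields 8: N_1 ∈ {5, 2, -1}. In that subpopulation N_3 = -13, -10, -7, mean -10.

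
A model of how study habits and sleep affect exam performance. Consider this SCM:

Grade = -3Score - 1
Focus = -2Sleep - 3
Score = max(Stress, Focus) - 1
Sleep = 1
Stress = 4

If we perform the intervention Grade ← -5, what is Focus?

do(Grade=-5) replaces the equation Grade = -3Score - 1 with the constant Grade = -5.
Focus is not downstream of the intervention, so its value is determined by the original equations.
Focus = -2Sleep - 3  [with Sleep=1]  = -5

-5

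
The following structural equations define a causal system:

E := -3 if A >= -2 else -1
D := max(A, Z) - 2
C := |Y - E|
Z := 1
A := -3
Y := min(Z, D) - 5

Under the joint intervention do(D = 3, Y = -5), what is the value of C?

Setting D = 3, Y = -5 by intervention discards those variables' equations.
E = -3 if A >= -2 else -1  [with A=-3]  = -1
C = |Y - E|  [with Y=-5, E=-1]  = 4

4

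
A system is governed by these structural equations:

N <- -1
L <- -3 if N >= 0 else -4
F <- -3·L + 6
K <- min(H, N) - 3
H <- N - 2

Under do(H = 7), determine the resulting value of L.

Under do(H=7), the mechanism H <- N - 2 is discarded; H is fixed at 7.
Since L is not a descendant of the intervened variable, it is unaffected.
L = -3 if N >= 0 else -4  [with N=-1]  = -4

-4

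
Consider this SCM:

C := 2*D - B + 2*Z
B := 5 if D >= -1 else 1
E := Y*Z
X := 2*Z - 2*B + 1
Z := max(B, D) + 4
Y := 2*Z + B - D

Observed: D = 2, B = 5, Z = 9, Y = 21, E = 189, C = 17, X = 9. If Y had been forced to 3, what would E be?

Intervening sets Y = 3 and removes its equation (Y := 2*Z + B - D).
B = 5 if D >= -1 else 1  [with D=2]  = 5
Z = max(B, D) + 4  [with B=5, D=2]  = 9
E = Y*Z  [with Y=3, Z=9]  = 27

27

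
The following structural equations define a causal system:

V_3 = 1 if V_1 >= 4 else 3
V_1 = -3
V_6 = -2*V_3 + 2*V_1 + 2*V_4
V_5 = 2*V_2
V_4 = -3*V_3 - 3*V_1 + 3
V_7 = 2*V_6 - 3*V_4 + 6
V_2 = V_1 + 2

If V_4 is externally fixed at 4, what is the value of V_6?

Under do(V_4=4), the mechanism V_4 = -3*V_3 - 3*V_1 + 3 is discarded; V_4 is fixed at 4.
V_3 = 1 if V_1 >= 4 else 3  [with V_1=-3]  = 3
V_6 = -2*V_3 + 2*V_1 + 2*V_4  [with V_3=3, V_1=-3, V_4=4]  = -4

-4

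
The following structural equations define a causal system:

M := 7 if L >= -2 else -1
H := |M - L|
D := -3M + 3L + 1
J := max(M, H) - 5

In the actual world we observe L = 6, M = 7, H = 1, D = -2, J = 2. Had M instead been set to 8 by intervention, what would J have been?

do(M=8) replaces the equation M := 7 if L >= -2 else -1 with the constant M = 8.
H = |M - L|  [with M=8, L=6]  = 2
J = max(M, H) - 5  [with M=8, H=2]  = 3

3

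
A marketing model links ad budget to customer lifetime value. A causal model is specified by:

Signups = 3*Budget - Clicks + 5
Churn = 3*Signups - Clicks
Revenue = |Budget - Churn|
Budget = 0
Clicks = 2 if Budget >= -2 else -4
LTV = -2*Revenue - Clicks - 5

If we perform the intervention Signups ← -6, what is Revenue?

20

do(Signups=-6) replaces the equation Signups = 3*Budget - Clicks + 5 with the constant Signups = -6.
Clicks = 2 if Budget >= -2 else -4  [with Budget=0]  = 2
Churn = 3*Signups - Clicks  [with Signups=-6, Clicks=2]  = -20
Revenue = |Budget - Churn|  [with Budget=0, Churn=-20]  = 20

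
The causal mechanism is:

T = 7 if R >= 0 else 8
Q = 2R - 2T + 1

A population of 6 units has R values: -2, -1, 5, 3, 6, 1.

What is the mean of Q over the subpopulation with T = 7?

-5.5

Conditioning on T=7 selects the 4 unit(s) with R ∈ {5, 3, 6, 1}. Their Q values: -3, -7, -1, -11. Mean = -5.5.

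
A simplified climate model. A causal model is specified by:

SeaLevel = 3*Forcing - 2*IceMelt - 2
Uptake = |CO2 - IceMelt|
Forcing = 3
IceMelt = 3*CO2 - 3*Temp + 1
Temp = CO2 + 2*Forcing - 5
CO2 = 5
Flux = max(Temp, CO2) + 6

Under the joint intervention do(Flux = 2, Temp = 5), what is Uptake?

Under do(Flux = 2, Temp = 5), each intervened variable's structural equation is replaced by its fixed value.
IceMelt = 3*CO2 - 3*Temp + 1  [with CO2=5, Temp=5]  = 1
Uptake = |CO2 - IceMelt|  [with CO2=5, IceMelt=1]  = 4

4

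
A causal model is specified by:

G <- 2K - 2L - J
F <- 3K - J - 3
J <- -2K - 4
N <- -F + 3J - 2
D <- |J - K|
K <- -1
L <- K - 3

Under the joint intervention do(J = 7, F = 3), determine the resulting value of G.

-1

Setting J = 7, F = 3 by intervention discards those variables' equations.
L = K - 3  [with K=-1]  = -4
G = 2K - 2L - J  [with K=-1, L=-4, J=7]  = -1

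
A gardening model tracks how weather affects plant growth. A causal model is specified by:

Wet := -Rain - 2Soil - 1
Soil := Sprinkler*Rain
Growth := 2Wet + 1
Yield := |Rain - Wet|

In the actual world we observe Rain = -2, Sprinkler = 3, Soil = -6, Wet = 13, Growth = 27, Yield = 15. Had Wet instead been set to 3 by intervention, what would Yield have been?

Under do(Wet=3), the mechanism Wet := -Rain - 2Soil - 1 is discarded; Wet is fixed at 3.
Yield = |Rain - Wet|  [with Rain=-2, Wet=3]  = 5

5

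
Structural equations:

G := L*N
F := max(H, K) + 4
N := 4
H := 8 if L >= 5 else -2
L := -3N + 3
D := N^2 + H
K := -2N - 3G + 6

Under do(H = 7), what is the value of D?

23

do(H=7) replaces the equation H := 8 if L >= 5 else -2 with the constant H = 7.
D = N^2 + H  [with N=4, H=7]  = 23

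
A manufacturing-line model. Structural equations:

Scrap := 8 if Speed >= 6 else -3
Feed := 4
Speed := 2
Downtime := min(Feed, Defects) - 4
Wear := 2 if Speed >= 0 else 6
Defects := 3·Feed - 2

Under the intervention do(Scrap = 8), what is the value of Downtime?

0

The intervention breaks the incoming arrows to Scrap: Scrap := 8 if Speed >= 6 else -3 no longer applies, and Scrap = 8.
Since Downtime is not a descendant of the intervened variable, it is unaffected.
Defects = 3·Feed - 2  [with Feed=4]  = 10
Downtime = min(Feed, Defects) - 4  [with Feed=4, Defects=10]  = 0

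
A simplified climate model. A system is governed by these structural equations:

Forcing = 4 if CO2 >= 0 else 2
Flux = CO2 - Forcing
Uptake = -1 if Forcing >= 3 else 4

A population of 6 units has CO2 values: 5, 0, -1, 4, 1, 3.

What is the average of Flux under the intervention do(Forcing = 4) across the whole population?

do(Forcing=4) breaks Forcing's dependence on CO2. With Forcing=4 fixed, Flux across the units is 1, -4, -5, 0, -3, -1, mean -2.

-2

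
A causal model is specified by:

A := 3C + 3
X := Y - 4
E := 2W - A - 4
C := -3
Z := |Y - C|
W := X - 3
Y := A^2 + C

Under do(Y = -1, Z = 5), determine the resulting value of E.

-14

Under do(Y = -1, Z = 5), each intervened variable's structural equation is replaced by its fixed value.
A = 3C + 3  [with C=-3]  = -6
X = Y - 4  [with Y=-1]  = -5
W = X - 3  [with X=-5]  = -8
E = 2W - A - 4  [with W=-8, A=-6]  = -14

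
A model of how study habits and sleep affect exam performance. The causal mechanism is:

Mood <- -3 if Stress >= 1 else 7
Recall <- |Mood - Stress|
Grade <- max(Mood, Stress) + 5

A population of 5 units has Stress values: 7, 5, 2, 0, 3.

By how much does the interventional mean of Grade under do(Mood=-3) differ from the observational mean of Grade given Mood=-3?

Under do(Mood=-3), Mood's equation is replaced by Mood=-3 for every unit. Per-unit Grade: 12, 10, 7, 5, 8. Mean = 8.4.
Conditioning on Mood=-3 selects the 4 unit(s) with Stress ∈ {7, 5, 2, 3}. Their Grade values: 12, 10, 7, 8. Mean = 9.25.
Difference = 8.4 − 9.25 = -0.85.

-0.85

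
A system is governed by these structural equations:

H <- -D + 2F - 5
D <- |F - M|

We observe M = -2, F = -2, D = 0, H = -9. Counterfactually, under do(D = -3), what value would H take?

-6

The intervention breaks the incoming arrows to D: D <- |F - M| no longer applies, and D = -3.
H = -D + 2F - 5  [with D=-3, F=-2]  = -6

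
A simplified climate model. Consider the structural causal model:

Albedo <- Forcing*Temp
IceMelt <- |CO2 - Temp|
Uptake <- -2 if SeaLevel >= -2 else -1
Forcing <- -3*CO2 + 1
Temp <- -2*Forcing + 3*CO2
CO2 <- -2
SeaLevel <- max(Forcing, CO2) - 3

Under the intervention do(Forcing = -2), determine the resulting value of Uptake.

-1

Under do(Forcing=-2), the mechanism Forcing <- -3*CO2 + 1 is discarded; Forcing is fixed at -2.
SeaLevel = max(Forcing, CO2) - 3  [with Forcing=-2, CO2=-2]  = -5
Uptake = -2 if SeaLevel >= -2 else -1  [with SeaLevel=-5]  = -1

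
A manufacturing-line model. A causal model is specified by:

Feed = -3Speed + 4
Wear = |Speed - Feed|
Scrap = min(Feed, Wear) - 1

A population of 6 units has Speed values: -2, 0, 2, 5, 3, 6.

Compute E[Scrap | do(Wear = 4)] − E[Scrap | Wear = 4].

Every unit gets Wear=4 under the intervention. Scrap values become 3, 3, -3, -12, -6, -15; E[Scrap|do(Wear=4)] = -5.
Observing Wear=4 restricts to units where Wear's equation naturally yields 4: Speed ∈ {0, 2}. In that subpopulation Scrap = 3, -3, mean 0.
Difference = -5 − 0 = -5.

-5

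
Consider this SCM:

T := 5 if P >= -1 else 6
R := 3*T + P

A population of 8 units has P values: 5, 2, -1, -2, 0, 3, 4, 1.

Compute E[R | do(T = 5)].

16.5

Under do(T=5), T's equation is replaced by T=5 for every unit. Per-unit R: 20, 17, 14, 13, 15, 18, 19, 16. Mean = 16.5.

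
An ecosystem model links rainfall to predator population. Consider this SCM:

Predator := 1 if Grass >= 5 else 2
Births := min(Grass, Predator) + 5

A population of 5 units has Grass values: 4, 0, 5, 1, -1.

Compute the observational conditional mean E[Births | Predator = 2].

5.5

Observing Predator=2 restricts to units where Predator's equation naturally yields 2: Grass ∈ {4, 0, 1, -1}. In that subpopulation Births = 7, 5, 6, 4, mean 5.5.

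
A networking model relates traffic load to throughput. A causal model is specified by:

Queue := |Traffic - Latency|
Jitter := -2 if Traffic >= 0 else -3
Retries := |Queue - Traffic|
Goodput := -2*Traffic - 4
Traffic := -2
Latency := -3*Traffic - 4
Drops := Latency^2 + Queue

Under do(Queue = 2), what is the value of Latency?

2

Under do(Queue=2), the mechanism Queue := |Traffic - Latency| is discarded; Queue is fixed at 2.
Since Latency is not a descendant of the intervened variable, it is unaffected.
Latency = -3*Traffic - 4  [with Traffic=-2]  = 2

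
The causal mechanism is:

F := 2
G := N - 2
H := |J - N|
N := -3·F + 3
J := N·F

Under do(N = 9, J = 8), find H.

1

Setting N = 9, J = 8 by intervention discards those variables' equations.
H = |J - N|  [with J=8, N=9]  = 1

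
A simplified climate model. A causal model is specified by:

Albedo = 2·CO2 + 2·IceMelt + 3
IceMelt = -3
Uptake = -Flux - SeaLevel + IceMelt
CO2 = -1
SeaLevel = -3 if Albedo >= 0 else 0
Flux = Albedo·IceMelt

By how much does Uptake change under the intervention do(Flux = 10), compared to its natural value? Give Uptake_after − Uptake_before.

5

The intervention breaks the incoming arrows to Flux: Flux = Albedo·IceMelt no longer applies, and Flux = 10.
Albedo = 2·CO2 + 2·IceMelt + 3  [with CO2=-1, IceMelt=-3]  = -5
SeaLevel = -3 if Albedo >= 0 else 0  [with Albedo=-5]  = 0
Uptake = -Flux - SeaLevel + IceMelt  [with Flux=10, SeaLevel=0, IceMelt=-3]  = -13
Without intervention: Albedo = 2·CO2 + 2·IceMelt + 3  [with CO2=-1, IceMelt=-3]  = -5; SeaLevel = -3 if Albedo >= 0 else 0  [with Albedo=-5]  = 0; Flux = Albedo·IceMelt  [with Albedo=-5, IceMelt=-3]  = 15; Uptake = -Flux - SeaLevel + IceMelt  [with Flux=15, SeaLevel=0, IceMelt=-3]  = -18.
Change = -13 − (-18) = 5.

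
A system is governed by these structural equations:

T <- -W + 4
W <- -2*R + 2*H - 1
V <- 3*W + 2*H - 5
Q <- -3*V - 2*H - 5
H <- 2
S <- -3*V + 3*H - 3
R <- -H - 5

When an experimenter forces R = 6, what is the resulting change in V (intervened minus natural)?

Under do(R=6), the mechanism R <- -H - 5 is discarded; R is fixed at 6.
W = -2*R + 2*H - 1  [with R=6, H=2]  = -9
V = 3*W + 2*H - 5  [with W=-9, H=2]  = -28
Without intervention: R = -H - 5  [with H=2]  = -7; W = -2*R + 2*H - 1  [with R=-7, H=2]  = 17; V = 3*W + 2*H - 5  [with W=17, H=2]  = 50.
Change = -28 − 50 = -78.

-78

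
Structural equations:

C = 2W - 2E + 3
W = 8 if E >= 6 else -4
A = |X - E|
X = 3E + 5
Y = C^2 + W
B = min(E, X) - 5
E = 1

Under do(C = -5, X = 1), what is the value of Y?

The joint intervention fixes C = -5, X = 1, removing each variable's own equation.
W = 8 if E >= 6 else -4  [with E=1]  = -4
Y = C^2 + W  [with C=-5, W=-4]  = 21

21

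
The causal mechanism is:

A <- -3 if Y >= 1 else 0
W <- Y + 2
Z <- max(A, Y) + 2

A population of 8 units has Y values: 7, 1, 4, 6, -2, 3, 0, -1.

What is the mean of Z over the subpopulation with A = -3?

Conditioning on A=-3 selects the 5 unit(s) with Y ∈ {7, 1, 4, 6, 3}. Their Z values: 9, 3, 6, 8, 5. Mean = 6.2.

6.2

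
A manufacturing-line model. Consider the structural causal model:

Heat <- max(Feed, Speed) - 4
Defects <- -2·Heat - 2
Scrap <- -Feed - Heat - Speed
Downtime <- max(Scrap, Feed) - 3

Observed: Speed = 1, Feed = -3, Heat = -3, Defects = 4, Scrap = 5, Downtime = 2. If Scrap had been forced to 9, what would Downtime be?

The intervention breaks the incoming arrows to Scrap: Scrap <- -Feed - Heat - Speed no longer applies, and Scrap = 9.
Downtime = max(Scrap, Feed) - 3  [with Scrap=9, Feed=-3]  = 6

6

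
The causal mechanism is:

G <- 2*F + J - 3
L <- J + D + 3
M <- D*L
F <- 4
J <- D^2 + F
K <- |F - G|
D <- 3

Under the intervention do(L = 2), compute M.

The intervention breaks the incoming arrows to L: L <- J + D + 3 no longer applies, and L = 2.
M = D*L  [with D=3, L=2]  = 6

6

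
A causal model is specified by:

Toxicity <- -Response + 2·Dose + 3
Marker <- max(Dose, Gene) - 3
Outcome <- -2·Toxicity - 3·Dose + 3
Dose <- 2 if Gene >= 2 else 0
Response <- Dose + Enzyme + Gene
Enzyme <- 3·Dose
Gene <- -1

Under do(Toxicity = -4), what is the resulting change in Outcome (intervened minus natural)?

Intervening sets Toxicity = -4 and removes its equation (Toxicity <- -Response + 2·Dose + 3).
Dose = 2 if Gene >= 2 else 0  [with Gene=-1]  = 0
Outcome = -2·Toxicity - 3·Dose + 3  [with Toxicity=-4, Dose=0]  = 11
Without intervention: Dose = 2 if Gene >= 2 else 0  [with Gene=-1]  = 0; Enzyme = 3·Dose  [with Dose=0]  = 0; Response = Dose + Enzyme + Gene  [with Dose=0, Enzyme=0, Gene=-1]  = -1; Toxicity = -Response + 2·Dose + 3  [with Response=-1, Dose=0]  = 4; Outcome = -2·Toxicity - 3·Dose + 3  [with Toxicity=4, Dose=0]  = -5.
Change = 11 − (-5) = 16.

16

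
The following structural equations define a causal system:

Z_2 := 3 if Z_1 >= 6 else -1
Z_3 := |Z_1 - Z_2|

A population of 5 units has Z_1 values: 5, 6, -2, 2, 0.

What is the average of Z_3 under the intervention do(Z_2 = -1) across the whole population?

Under do(Z_2=-1), Z_2's equation is replaced by Z_2=-1 for every unit. Per-unit Z_3: 6, 7, 1, 3, 1. Mean = 3.6.

3.6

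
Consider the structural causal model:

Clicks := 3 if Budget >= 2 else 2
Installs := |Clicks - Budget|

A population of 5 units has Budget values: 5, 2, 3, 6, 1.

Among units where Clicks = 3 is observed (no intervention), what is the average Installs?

1.5

Observing Clicks=3 restricts to units where Clicks's equation naturally yields 3: Budget ∈ {5, 2, 3, 6}. In that subpopulation Installs = 2, 1, 0, 3, mean 1.5.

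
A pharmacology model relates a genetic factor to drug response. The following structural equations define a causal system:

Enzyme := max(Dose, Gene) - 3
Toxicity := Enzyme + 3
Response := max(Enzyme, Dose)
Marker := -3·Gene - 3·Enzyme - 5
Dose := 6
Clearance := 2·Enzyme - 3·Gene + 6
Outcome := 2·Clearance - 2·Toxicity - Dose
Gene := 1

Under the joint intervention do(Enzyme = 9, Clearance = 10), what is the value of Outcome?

-10

Under do(Enzyme = 9, Clearance = 10), each intervened variable's structural equation is replaced by its fixed value.
Toxicity = Enzyme + 3  [with Enzyme=9]  = 12
Outcome = 2·Clearance - 2·Toxicity - Dose  [with Clearance=10, Toxicity=12, Dose=6]  = -10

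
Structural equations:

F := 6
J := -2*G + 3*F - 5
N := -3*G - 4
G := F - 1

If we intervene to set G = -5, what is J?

The intervention breaks the incoming arrows to G: G := F - 1 no longer applies, and G = -5.
J = -2*G + 3*F - 5  [with G=-5, F=6]  = 23

23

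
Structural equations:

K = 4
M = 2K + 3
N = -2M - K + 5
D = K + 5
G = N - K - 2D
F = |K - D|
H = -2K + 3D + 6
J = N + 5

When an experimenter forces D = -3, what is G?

Intervening sets D = -3 and removes its equation (D = K + 5).
M = 2K + 3  [with K=4]  = 11
N = -2M - K + 5  [with M=11, K=4]  = -21
G = N - K - 2D  [with N=-21, K=4, D=-3]  = -19

-19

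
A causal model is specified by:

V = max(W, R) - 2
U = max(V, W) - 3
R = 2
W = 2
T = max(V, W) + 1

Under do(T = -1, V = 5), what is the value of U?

The joint intervention fixes T = -1, V = 5, removing each variable's own equation.
U = max(V, W) - 3  [with V=5, W=2]  = 2

2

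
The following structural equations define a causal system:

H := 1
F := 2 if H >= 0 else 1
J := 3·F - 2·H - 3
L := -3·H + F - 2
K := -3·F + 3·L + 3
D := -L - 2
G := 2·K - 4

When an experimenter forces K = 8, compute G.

12

Under do(K=8), the mechanism K := -3·F + 3·L + 3 is discarded; K is fixed at 8.
G = 2·K - 4  [with K=8]  = 12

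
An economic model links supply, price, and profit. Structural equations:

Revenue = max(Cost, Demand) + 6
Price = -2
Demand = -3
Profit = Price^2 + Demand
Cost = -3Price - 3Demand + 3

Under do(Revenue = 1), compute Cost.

Under do(Revenue=1), the mechanism Revenue = max(Cost, Demand) + 6 is discarded; Revenue is fixed at 1.
Since Cost is not a descendant of the intervened variable, it is unaffected.
Cost = -3Price - 3Demand + 3  [with Price=-2, Demand=-3]  = 18

18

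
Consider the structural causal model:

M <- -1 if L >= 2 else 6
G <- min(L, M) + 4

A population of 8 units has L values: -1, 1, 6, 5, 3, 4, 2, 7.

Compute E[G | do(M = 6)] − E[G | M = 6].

The intervention sets M=6 in all 8 units regardless of L. Recomputing G per unit gives 3, 5, 10, 9, 7, 8, 6, 10; average 7.25.
Conditioning on M=6 selects the 2 unit(s) with L ∈ {-1, 1}. Their G values: 3, 5. Mean = 4.
Difference = 7.25 − 4 = 3.25.

3.25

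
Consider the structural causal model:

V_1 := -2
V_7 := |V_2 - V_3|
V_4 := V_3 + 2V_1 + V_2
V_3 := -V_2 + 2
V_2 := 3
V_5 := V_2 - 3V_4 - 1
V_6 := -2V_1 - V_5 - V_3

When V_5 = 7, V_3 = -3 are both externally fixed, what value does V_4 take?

Under do(V_5 = 7, V_3 = -3), each intervened variable's structural equation is replaced by its fixed value.
V_4 = V_3 + 2V_1 + V_2  [with V_3=-3, V_1=-2, V_2=3]  = -4

-4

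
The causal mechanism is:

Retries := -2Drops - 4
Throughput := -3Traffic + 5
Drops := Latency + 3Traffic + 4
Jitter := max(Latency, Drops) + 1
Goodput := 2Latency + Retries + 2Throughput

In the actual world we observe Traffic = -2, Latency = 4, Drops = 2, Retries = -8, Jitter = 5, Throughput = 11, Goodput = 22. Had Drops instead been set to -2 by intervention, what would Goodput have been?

The intervention breaks the incoming arrows to Drops: Drops := Latency + 3Traffic + 4 no longer applies, and Drops = -2.
Retries = -2Drops - 4  [with Drops=-2]  = 0
Throughput = -3Traffic + 5  [with Traffic=-2]  = 11
Goodput = 2Latency + Retries + 2Throughput  [with Latency=4, Retries=0, Throughput=11]  = 30

30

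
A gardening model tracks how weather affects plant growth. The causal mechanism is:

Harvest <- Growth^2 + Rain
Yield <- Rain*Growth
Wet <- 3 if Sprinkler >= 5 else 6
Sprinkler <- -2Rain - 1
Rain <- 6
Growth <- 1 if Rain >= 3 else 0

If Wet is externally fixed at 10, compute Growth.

1

The intervention breaks the incoming arrows to Wet: Wet <- 3 if Sprinkler >= 5 else 6 no longer applies, and Wet = 10.
Growth is not downstream of the intervention, so its value is determined by the original equations.
Growth = 1 if Rain >= 3 else 0  [with Rain=6]  = 1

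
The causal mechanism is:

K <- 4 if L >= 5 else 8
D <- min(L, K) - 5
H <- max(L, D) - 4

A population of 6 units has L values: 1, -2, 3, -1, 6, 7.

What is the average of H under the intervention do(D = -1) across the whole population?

do(D=-1) breaks D's dependence on L. With D=-1 fixed, H across the units is -3, -5, -1, -5, 2, 3, mean -1.5.

-1.5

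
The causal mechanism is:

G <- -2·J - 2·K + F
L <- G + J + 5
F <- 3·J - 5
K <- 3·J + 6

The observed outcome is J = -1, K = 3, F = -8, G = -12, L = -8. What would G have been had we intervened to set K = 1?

Under do(K=1), the mechanism K <- 3·J + 6 is discarded; K is fixed at 1.
F = 3·J - 5  [with J=-1]  = -8
G = -2·J - 2·K + F  [with J=-1, K=1, F=-8]  = -8

-8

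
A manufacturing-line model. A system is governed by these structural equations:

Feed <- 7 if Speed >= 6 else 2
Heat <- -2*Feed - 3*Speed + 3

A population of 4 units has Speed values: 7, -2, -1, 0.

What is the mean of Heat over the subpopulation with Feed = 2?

Conditioning on Feed=2 selects the 3 unit(s) with Speed ∈ {-2, -1, 0}. Their Heat values: 5, 2, -1. Mean = 2.

2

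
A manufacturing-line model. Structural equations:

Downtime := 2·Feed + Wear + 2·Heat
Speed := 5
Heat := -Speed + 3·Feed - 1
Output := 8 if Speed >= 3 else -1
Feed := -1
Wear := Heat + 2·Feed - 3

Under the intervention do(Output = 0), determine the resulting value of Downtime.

-34

The intervention breaks the incoming arrows to Output: Output := 8 if Speed >= 3 else -1 no longer applies, and Output = 0.
Since Downtime is not a descendant of the intervened variable, it is unaffected.
Heat = -Speed + 3·Feed - 1  [with Speed=5, Feed=-1]  = -9
Wear = Heat + 2·Feed - 3  [with Heat=-9, Feed=-1]  = -14
Downtime = 2·Feed + Wear + 2·Heat  [with Feed=-1, Wear=-14, Heat=-9]  = -34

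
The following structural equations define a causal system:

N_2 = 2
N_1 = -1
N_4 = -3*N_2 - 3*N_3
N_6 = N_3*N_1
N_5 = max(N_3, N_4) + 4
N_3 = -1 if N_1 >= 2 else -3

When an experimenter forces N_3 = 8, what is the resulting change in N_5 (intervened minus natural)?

do(N_3=8) replaces the equation N_3 = -1 if N_1 >= 2 else -3 with the constant N_3 = 8.
N_4 = -3*N_2 - 3*N_3  [with N_2=2, N_3=8]  = -30
N_5 = max(N_3, N_4) + 4  [with N_3=8, N_4=-30]  = 12
Without intervention: N_3 = -1 if N_1 >= 2 else -3  [with N_1=-1]  = -3; N_4 = -3*N_2 - 3*N_3  [with N_2=2, N_3=-3]  = 3; N_5 = max(N_3, N_4) + 4  [with N_3=-3, N_4=3]  = 7.
Change = 12 − 7 = 5.

5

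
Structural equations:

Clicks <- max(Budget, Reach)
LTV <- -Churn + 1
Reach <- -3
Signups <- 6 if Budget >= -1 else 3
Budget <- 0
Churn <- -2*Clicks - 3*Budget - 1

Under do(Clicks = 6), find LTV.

The intervention breaks the incoming arrows to Clicks: Clicks <- max(Budget, Reach) no longer applies, and Clicks = 6.
Churn = -2*Clicks - 3*Budget - 1  [with Clicks=6, Budget=0]  = -13
LTV = -Churn + 1  [with Churn=-13]  = 14

14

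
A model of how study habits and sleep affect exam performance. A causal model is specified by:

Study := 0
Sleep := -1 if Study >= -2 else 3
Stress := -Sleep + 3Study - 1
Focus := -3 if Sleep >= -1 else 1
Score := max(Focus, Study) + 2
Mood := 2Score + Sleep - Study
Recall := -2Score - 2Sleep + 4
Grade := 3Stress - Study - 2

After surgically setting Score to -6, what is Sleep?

Under do(Score=-6), the mechanism Score := max(Focus, Study) + 2 is discarded; Score is fixed at -6.
No directed path runs from Score to Sleep, so Sleep keeps its natural value.
Sleep = -1 if Study >= -2 else 3  [with Study=0]  = -1

-1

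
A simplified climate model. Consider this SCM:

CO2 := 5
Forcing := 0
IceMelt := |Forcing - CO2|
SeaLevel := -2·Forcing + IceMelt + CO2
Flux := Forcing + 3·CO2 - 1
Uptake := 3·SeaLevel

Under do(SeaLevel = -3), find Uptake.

-9

Under do(SeaLevel=-3), the mechanism SeaLevel := -2·Forcing + IceMelt + CO2 is discarded; SeaLevel is fixed at -3.
Uptake = 3·SeaLevel  [with SeaLevel=-3]  = -9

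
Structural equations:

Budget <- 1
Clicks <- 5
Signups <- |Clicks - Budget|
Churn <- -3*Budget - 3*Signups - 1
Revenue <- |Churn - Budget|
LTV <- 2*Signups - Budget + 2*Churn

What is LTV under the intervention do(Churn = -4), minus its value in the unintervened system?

24

Under do(Churn=-4), the mechanism Churn <- -3*Budget - 3*Signups - 1 is discarded; Churn is fixed at -4.
Signups = |Clicks - Budget|  [with Clicks=5, Budget=1]  = 4
LTV = 2*Signups - Budget + 2*Churn  [with Signups=4, Budget=1, Churn=-4]  = -1
Without intervention: Signups = |Clicks - Budget|  [with Clicks=5, Budget=1]  = 4; Churn = -3*Budget - 3*Signups - 1  [with Budget=1, Signups=4]  = -16; LTV = 2*Signups - Budget + 2*Churn  [with Signups=4, Budget=1, Churn=-16]  = -25.
Change = -1 − (-25) = 24.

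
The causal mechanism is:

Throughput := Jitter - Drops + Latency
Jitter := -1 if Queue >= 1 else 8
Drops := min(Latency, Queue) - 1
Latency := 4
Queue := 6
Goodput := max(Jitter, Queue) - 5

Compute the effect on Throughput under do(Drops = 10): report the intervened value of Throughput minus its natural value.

-7

do(Drops=10) replaces the equation Drops := min(Latency, Queue) - 1 with the constant Drops = 10.
Jitter = -1 if Queue >= 1 else 8  [with Queue=6]  = -1
Throughput = Jitter - Drops + Latency  [with Jitter=-1, Drops=10, Latency=4]  = -7
Without intervention: Drops = min(Latency, Queue) - 1  [with Latency=4, Queue=6]  = 3; Jitter = -1 if Queue >= 1 else 8  [with Queue=6]  = -1; Throughput = Jitter - Drops + Latency  [with Jitter=-1, Drops=3, Latency=4]  = 0.
Change = -7 − 0 = -7.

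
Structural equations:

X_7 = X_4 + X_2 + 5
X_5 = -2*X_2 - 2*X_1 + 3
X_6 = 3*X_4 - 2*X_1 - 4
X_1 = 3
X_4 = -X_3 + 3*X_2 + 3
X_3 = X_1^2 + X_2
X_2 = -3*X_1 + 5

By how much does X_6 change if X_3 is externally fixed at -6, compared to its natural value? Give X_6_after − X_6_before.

The intervention breaks the incoming arrows to X_3: X_3 = X_1^2 + X_2 no longer applies, and X_3 = -6.
X_2 = -3*X_1 + 5  [with X_1=3]  = -4
X_4 = -X_3 + 3*X_2 + 3  [with X_3=-6, X_2=-4]  = -3
X_6 = 3*X_4 - 2*X_1 - 4  [with X_4=-3, X_1=3]  = -19
Without intervention: X_2 = -3*X_1 + 5  [with X_1=3]  = -4; X_3 = X_1^2 + X_2  [with X_1=3, X_2=-4]  = 5; X_4 = -X_3 + 3*X_2 + 3  [with X_3=5, X_2=-4]  = -14; X_6 = 3*X_4 - 2*X_1 - 4  [with X_4=-14, X_1=3]  = -52.
Change = -19 − (-52) = 33.

33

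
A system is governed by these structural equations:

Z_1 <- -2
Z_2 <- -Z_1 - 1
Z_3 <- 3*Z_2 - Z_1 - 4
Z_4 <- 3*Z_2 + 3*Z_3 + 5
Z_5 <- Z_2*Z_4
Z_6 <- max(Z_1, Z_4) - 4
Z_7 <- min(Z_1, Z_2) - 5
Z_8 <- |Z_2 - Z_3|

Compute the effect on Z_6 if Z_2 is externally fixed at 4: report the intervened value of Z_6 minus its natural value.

36

Under do(Z_2=4), the mechanism Z_2 <- -Z_1 - 1 is discarded; Z_2 is fixed at 4.
Z_3 = 3*Z_2 - Z_1 - 4  [with Z_2=4, Z_1=-2]  = 10
Z_4 = 3*Z_2 + 3*Z_3 + 5  [with Z_2=4, Z_3=10]  = 47
Z_6 = max(Z_1, Z_4) - 4  [with Z_1=-2, Z_4=47]  = 43
Without intervention: Z_2 = -Z_1 - 1  [with Z_1=-2]  = 1; Z_3 = 3*Z_2 - Z_1 - 4  [with Z_2=1, Z_1=-2]  = 1; Z_4 = 3*Z_2 + 3*Z_3 + 5  [with Z_2=1, Z_3=1]  = 11; Z_6 = max(Z_1, Z_4) - 4  [with Z_1=-2, Z_4=11]  = 7.
Change = 43 − 7 = 36.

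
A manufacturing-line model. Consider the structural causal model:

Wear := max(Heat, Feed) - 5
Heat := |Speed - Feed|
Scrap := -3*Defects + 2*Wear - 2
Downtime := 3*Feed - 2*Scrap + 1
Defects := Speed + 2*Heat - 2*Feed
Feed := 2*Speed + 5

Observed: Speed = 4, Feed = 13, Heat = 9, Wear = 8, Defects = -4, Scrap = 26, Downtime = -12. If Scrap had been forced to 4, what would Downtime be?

32

Intervening sets Scrap = 4 and removes its equation (Scrap := -3*Defects + 2*Wear - 2).
Feed = 2*Speed + 5  [with Speed=4]  = 13
Downtime = 3*Feed - 2*Scrap + 1  [with Feed=13, Scrap=4]  = 32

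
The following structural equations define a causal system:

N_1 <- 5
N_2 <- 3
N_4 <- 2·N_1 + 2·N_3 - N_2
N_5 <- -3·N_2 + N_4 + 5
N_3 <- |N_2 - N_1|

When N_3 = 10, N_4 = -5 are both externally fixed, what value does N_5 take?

Setting N_3 = 10, N_4 = -5 by intervention discards those variables' equations.
N_5 = -3·N_2 + N_4 + 5  [with N_2=3, N_4=-5]  = -9

-9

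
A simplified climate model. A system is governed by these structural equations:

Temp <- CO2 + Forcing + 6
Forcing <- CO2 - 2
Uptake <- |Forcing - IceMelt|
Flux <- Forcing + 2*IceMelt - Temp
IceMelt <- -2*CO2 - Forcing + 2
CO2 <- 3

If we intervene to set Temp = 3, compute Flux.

-12

do(Temp=3) replaces the equation Temp <- CO2 + Forcing + 6 with the constant Temp = 3.
Forcing = CO2 - 2  [with CO2=3]  = 1
IceMelt = -2*CO2 - Forcing + 2  [with CO2=3, Forcing=1]  = -5
Flux = Forcing + 2*IceMelt - Temp  [with Forcing=1, IceMelt=-5, Temp=3]  = -12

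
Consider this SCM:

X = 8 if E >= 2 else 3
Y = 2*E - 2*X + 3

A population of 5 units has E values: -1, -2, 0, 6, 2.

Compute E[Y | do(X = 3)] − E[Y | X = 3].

4

The intervention sets X=3 in all 5 units regardless of E. Recomputing Y per unit gives -5, -7, -3, 9, 1; average -1.
Observing X=3 restricts to units where X's equation naturally yields 3: E ∈ {-1, -2, 0}. In that subpopulation Y = -5, -7, -3, mean -5.
Difference = -1 − (-5) = 4.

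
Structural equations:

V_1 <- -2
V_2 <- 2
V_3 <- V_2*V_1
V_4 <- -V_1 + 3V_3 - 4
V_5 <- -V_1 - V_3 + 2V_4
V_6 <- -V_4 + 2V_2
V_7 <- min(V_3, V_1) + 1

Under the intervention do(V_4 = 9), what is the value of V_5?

24

Intervening sets V_4 = 9 and removes its equation (V_4 <- -V_1 + 3V_3 - 4).
V_3 = V_2*V_1  [with V_2=2, V_1=-2]  = -4
V_5 = -V_1 - V_3 + 2V_4  [with V_1=-2, V_3=-4, V_4=9]  = 24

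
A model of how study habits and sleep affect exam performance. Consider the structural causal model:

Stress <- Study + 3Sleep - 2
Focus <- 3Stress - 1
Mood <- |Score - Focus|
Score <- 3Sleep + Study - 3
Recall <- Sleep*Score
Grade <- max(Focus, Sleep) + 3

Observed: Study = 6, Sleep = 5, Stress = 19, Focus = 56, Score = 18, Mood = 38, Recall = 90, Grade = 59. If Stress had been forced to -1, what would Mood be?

The intervention breaks the incoming arrows to Stress: Stress <- Study + 3Sleep - 2 no longer applies, and Stress = -1.
Focus = 3Stress - 1  [with Stress=-1]  = -4
Score = 3Sleep + Study - 3  [with Sleep=5, Study=6]  = 18
Mood = |Score - Focus|  [with Score=18, Focus=-4]  = 22

22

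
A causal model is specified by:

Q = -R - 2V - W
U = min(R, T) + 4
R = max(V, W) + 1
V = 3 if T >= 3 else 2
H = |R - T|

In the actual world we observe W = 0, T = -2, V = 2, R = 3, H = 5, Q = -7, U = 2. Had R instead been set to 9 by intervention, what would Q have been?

-13

Under do(R=9), the mechanism R = max(V, W) + 1 is discarded; R is fixed at 9.
V = 3 if T >= 3 else 2  [with T=-2]  = 2
Q = -R - 2V - W  [with R=9, V=2, W=0]  = -13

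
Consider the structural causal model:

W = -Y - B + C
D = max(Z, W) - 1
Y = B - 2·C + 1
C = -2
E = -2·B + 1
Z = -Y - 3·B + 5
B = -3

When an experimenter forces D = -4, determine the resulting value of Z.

Intervening sets D = -4 and removes its equation (D = max(Z, W) - 1).
Since Z is not a descendant of the intervened variable, it is unaffected.
Y = B - 2·C + 1  [with B=-3, C=-2]  = 2
Z = -Y - 3·B + 5  [with Y=2, B=-3]  = 12

12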